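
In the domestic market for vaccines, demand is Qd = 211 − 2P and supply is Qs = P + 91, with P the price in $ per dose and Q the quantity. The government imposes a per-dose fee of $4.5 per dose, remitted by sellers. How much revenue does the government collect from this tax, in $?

Without the tax, 211 − 2P = P + 91 gives 3P = 120, so P* = $40 and Q* = 131.
With the tax collected from sellers, supply shifts: Qs = (P − 4.5) + 91.
Solving gives Q = 128 with buyers paying $41.5 and sellers receiving $37 (the $4.5 wedge).
Revenue = t · Q = 4.5 · 128 = $576.

Tax revenue = $576.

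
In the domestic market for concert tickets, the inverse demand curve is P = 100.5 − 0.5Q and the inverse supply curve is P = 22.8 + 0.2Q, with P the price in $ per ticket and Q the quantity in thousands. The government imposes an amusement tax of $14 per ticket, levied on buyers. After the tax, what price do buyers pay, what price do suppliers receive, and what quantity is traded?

Buyers pay $55; suppliers receive $41; quantity = 91.

Rewrite in direct form: Qd = 201 − 2P and Qs = 5P − 114.
Before the tax: set 201 − 2P = 5P − 114 → P* = $45, Q* = 111.
With the tax collected from buyers, demand (in seller-price terms) shifts: Qd = 201 − 2(P + 14).
New equilibrium: buyers pay $55, suppliers receive $41, Q = 91. (Wedge: Pb − Ps = 14.)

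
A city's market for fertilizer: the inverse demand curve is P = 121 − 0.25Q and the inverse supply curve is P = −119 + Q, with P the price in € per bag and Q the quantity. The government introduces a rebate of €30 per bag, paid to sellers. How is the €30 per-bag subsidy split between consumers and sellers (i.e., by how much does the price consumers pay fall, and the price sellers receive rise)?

Rewrite in direct form: Qd = 484 − 4P and Qs = P + 119.
Before the subsidy: set 484 − 4P = P + 119 → P* = €73, Q* = 192.
With a per-unit subsidy paid to sellers, each receives P + 30 per unit sold, so supply becomes Qs = (P + 30) + 119.
Solving gives Q = 216 with consumers paying €67 and sellers receiving €97 (the €30 wedge).
Gain to consumers: €6; to sellers: €24. (They sum to €30.)

Consumers gain €6 per bag; sellers gain €24 per bag.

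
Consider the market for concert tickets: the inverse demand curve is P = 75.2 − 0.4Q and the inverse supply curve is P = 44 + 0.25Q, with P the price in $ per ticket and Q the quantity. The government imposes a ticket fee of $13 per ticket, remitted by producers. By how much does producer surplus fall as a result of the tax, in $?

Producer surplus falls by $190.

Inverting to Q(P) form: Qd = 188 − 2.5P; Qs = 4P − 176.
Before the tax: set 188 − 2.5P = 4P − 176 → P* = $56, Q* = 48.
With the tax collected from producers, supply shifts: Qs = 4(P − 13) − 176.
New equilibrium: buyers pay $64, producers receive $51, Q = 28. (Wedge: Pb − Ps = 13.)
ΔPS is the trapezoid between Q = 28 and Q = 48 of height $5: ½ · (48 + 28) · 5 = $190.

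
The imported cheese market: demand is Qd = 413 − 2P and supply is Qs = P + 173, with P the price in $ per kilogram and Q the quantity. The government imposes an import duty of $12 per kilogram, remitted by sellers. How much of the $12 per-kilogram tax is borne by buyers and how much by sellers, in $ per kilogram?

Before the tax: set 413 − 2P = P + 173 → P* = $80, Q* = 253.
With the tax collected from sellers, supply shifts: Qs = (P − 12) + 173.
Solving gives Q = 245 with buyers paying $84 and sellers receiving $72 (the $12 wedge).
Burden on buyers: $4; on sellers: $8. (They sum to $12.)

Buyers bear $4 per kilogram; sellers bear $8 per kilogram.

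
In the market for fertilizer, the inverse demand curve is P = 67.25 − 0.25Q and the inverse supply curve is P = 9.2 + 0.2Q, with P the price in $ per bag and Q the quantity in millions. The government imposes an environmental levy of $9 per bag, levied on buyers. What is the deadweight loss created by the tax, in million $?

Deadweight loss = $90 million.

Inverting to Q(P) form: Qd = 269 − 4P; Qs = 5P − 46.
Before the tax: set 269 − 4P = 5P − 46 → P* = $35, Q* = 129.
With the tax collected from buyers, demand (in seller-price terms) shifts: Qd = 269 − 4(P + 9).
Solving gives Q = 109 with buyers paying $40 and sellers receiving $31 (the $9 wedge).
Quantity falls by |ΔQ| = |129 − 109| = 20.
DWL = ½ · t · |ΔQ| = ½ · 9 · 20 = $90.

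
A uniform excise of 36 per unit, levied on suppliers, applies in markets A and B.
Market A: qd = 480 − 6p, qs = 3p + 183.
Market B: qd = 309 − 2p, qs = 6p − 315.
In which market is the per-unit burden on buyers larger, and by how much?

Market B, by 15.

Market A: pre-tax p* = 33, q* = 282; post-tax q = 210; per-unit burden on buyers = 12.
Market B: pre-tax p* = 78, q* = 153; post-tax q = 99; per-unit burden on buyers = 27.
Difference: 12 vs 27 → market B is larger by 15.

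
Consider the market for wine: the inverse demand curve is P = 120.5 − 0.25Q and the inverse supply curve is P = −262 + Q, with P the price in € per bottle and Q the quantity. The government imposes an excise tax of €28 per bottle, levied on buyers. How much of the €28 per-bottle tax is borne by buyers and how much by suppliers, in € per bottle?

Inverting to Q(P) form: Qd = 482 − 4P; Qs = P + 262.
Without the tax, 482 − 4P = P + 262 gives 5P = 220, so P* = €44 and Q* = 306.
With the tax collected from buyers, demand (in seller-price terms) shifts: Qd = 482 − 4(P + 28).
Solving gives Q = 283.6 with buyers paying €49.6 and suppliers receiving €21.6 (the €28 wedge).
Burden on buyers: €5.6; on suppliers: €22.4. (They sum to €28.)
The less price-elastic side of the market bears the larger share of a per-unit tax.

Buyers bear €5.6 per bottle; suppliers bear €22.4 per bottle.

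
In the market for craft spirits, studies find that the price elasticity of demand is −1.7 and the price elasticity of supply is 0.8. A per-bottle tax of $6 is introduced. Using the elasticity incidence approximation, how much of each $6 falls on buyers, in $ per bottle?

Incidence ratio: buyers' share ≈ εs / (εs + |εd|) = 0.8 / (0.8 + 1.7) = 0.32.
So buyers bear ≈ 0.32 × $6 = $1.92; producers bear $4.08.

Buyers bear ≈ $1.92 per bottle.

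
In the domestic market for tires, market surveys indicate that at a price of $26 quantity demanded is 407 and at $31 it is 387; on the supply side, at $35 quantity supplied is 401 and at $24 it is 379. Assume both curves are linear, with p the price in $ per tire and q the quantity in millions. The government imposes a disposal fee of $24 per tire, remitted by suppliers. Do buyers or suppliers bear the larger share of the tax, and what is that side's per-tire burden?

Suppliers bear the larger share: $16 per tire.

Demand slope: (387 − 407)/(31 − 26) = -4, so qd = 511 − 4p.
Supply slope: (379 − 401)/(24 − 35) = 2, so qs = 2p + 331.
Before the tax: set 511 − 4p = 2p + 331 → p* = $30, q* = 391.
With the tax collected from suppliers, supply shifts: qs = 2(p − 24) + 331.
Solving gives q = 359 with buyers paying $38 and suppliers receiving $14 (the $24 wedge).
Per-tire burden: buyers $8, suppliers $16.
Suppliers take the larger share because supply is less price-elastic here (demand slope 4 vs supply slope 2).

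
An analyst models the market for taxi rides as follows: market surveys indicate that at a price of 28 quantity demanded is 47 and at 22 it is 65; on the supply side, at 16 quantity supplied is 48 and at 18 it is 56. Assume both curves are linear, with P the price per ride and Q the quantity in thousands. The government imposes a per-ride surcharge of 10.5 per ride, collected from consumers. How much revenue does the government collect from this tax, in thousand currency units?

Tax revenue = 525 thousand.

Demand slope: (65 − 47)/(22 − 28) = -3, so Qd = 131 − 3P.
Supply slope: (56 − 48)/(18 − 16) = 4, so Qs = 4P − 16.
Before the tax: set 131 − 3P = 4P − 16 → P* = 21, Q* = 68.
With the tax collected from consumers, demand (in seller-price terms) shifts: Qd = 131 − 3(P + 10.5).
New equilibrium: consumers pay 27, suppliers receive 16.5, Q = 50. (Wedge: Pb − Ps = 10.5.)
Revenue = t · Q = 10.5 · 50 = 525.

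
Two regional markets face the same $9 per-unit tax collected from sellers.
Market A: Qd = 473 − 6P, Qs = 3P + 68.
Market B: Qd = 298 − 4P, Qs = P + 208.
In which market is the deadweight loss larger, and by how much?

Market A, by $48.6.

Market A: pre-tax P* = $45, Q* = 203; post-tax Q = 185; deadweight loss = $81.
Market B: pre-tax P* = $18, Q* = 226; post-tax Q = 218.8; deadweight loss = $32.4.
Difference: $81 vs $32.4 → market A is larger by $48.6.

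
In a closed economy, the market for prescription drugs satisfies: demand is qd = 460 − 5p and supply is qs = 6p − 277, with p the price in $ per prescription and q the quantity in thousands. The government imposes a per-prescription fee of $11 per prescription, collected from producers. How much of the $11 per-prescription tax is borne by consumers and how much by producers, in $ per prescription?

Before the tax: set 460 − 5p = 6p − 277 → p* = $67, q* = 125.
With the tax collected from producers, supply shifts: qs = 6(p − 11) − 277.
Solving gives q = 95 with consumers paying $73 and producers receiving $62 (the $11 wedge).
Burden on consumers: $6; on producers: $5. (They sum to $11.)
The less price-elastic side of the market bears the larger share of a per-unit tax.

Consumers bear $6 per prescription; producers bear $5 per prescription.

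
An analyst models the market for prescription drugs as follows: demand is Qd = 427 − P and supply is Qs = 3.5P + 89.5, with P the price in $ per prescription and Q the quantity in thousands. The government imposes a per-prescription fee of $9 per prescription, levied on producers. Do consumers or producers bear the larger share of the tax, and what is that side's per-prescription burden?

Without the tax, 427 − P = 3.5P + 89.5 gives 4.5P = 337.5, so P* = $75 and Q* = 352.
With the tax collected from producers, supply shifts: Qs = 3.5(P − 9) + 89.5.
Solving gives Q = 345 with consumers paying $82 and producers receiving $73 (the $9 wedge).
Per-prescription burden: consumers $7, producers $2.
Consumers take the larger share because demand is less price-elastic here (demand slope 1 vs supply slope 3.5).
The less price-elastic side of the market bears the larger share of a per-unit tax.

Consumers bear the larger share: $7 per prescription.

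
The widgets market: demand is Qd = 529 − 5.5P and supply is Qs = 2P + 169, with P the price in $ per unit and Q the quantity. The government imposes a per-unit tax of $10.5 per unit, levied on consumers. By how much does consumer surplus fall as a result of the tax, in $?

Without the tax, 529 − 5.5P = 2P + 169 gives 7.5P = 360, so P* = $48 and Q* = 265.
With the tax collected from consumers, demand (in seller-price terms) shifts: Qd = 529 − 5.5(P + 10.5).
Solving gives Q = 249.6 with consumers paying $50.8 and producers receiving $40.3 (the $10.5 wedge).
ΔCS is the trapezoid between Q = 249.6 and Q = 265 of height $2.8: ½ · (265 + 249.6) · 2.8 = $720.44.

Consumer surplus falls by $720.44.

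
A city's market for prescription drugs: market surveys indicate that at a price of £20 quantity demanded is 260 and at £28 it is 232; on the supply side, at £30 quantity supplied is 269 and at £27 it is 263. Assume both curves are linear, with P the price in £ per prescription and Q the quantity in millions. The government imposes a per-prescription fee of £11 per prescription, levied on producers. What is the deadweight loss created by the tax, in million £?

Deadweight loss = £77 million.

Demand slope: (232 − 260)/(28 − 20) = -3.5, so Qd = 330 − 3.5P.
Supply slope: (263 − 269)/(27 − 30) = 2, so Qs = 2P + 209.
Without the tax, 330 − 3.5P = 2P + 209 gives 5.5P = 121, so P* = £22 and Q* = 253.
With the tax collected from producers, supply shifts: Qs = 2(P − 11) + 209.
New equilibrium: consumers pay £26, producers receive £15, Q = 239. (Wedge: Pb − Ps = 11.)
Quantity falls by |ΔQ| = |253 − 239| = 14.
DWL = ½ · t · |ΔQ| = ½ · 11 · 14 = £77.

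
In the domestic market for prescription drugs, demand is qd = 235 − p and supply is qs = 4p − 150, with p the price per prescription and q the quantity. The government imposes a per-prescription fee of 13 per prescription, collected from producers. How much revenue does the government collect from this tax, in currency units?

Tax revenue = 1918.8.

Without the tax, 235 − p = 4p − 150 gives 5p = 385, so p* = 77 and q* = 158.
With the tax collected from producers, supply shifts: qs = 4(p − 13) − 150.
Solving gives q = 147.6 with consumers paying 87.4 and producers receiving 74.4 (the 13 wedge).
Revenue = t · Q = 13 · 147.6 = 1918.8.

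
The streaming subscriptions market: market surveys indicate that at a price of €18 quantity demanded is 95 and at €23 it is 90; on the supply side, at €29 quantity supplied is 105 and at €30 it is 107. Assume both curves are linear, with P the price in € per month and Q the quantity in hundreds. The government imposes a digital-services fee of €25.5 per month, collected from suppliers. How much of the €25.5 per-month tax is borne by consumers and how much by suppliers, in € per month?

Consumers bear €17 per month; suppliers bear €8.5 per month.

Demand slope: (90 − 95)/(23 − 18) = -1, so Qd = 113 − P.
Supply slope: (107 − 105)/(30 − 29) = 2, so Qs = 2P + 47.
Before the tax: set 113 − P = 2P + 47 → P* = €22, Q* = 91.
With the tax collected from suppliers, supply shifts: Qs = 2(P − 25.5) + 47.
Solving gives Q = 74 with consumers paying €39 and suppliers receiving €13.5 (the €25.5 wedge).
Burden on consumers: €17; on suppliers: €8.5. (They sum to €25.5.)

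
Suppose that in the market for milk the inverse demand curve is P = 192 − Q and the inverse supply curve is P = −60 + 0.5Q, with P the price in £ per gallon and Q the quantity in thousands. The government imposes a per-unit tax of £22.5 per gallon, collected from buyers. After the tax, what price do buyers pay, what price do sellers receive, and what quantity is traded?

Buyers pay £39; sellers receive £16.5; quantity = 153.

Inverting to Q(P) form: Qd = 192 − P; Qs = 2P + 120.
Before the tax: set 192 − P = 2P + 120 → P* = £24, Q* = 168.
With the tax collected from buyers, demand (in seller-price terms) shifts: Qd = 192 − (P + 22.5).
New equilibrium: buyers pay £39, sellers receive £16.5, Q = 153. (Wedge: Pb − Ps = 22.5.)
The less price-elastic side of the market bears the larger share of a per-unit tax.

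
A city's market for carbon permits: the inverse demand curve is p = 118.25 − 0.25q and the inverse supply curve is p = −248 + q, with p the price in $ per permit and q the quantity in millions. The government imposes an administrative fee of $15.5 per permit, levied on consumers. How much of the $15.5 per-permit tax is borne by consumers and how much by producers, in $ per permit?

Consumers bear $3.1 per permit; producers bear $12.4 per permit.

Inverting to q(p) form: qd = 473 − 4p; qs = p + 248.
Before the tax: set 473 − 4p = p + 248 → p* = $45, q* = 293.
With the tax collected from consumers, demand (in seller-price terms) shifts: qd = 473 − 4(p + 15.5).
New equilibrium: consumers pay $48.1, producers receive $32.6, q = 280.6. (Wedge: pb − ps = 15.5.)
Burden on consumers: $3.1; on producers: $12.4. (They sum to $15.5.)
The less price-elastic side of the market bears the larger share of a per-unit tax.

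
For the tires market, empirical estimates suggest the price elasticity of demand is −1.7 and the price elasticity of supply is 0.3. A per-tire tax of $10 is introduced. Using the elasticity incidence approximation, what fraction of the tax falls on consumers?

Consumers' share ≈ 0.15.

Incidence ratio: consumers' share ≈ εs / (εs + |εd|) = 0.3 / (0.3 + 1.7) = 0.15.
Supply is the less elastic side, so consumers bear the smaller share.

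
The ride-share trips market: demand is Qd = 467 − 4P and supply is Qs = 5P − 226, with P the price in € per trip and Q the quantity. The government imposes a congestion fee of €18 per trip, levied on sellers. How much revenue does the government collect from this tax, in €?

Without the tax, 467 − 4P = 5P − 226 gives 9P = 693, so P* = €77 and Q* = 159.
With the tax collected from sellers, supply shifts: Qs = 5(P − 18) − 226.
New equilibrium: buyers pay €87, sellers receive €69, Q = 119. (Wedge: Pb − Ps = 18.)
Revenue = t · Q = 18 · 119 = €2142.

Tax revenue = €2142.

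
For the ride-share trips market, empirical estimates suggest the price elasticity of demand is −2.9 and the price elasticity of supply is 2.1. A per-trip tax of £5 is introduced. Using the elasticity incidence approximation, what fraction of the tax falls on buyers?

Buyers' share ≈ 0.42.

Incidence ratio: buyers' share ≈ εs / (εs + |εd|) = 2.1 / (2.1 + 2.9) = 0.42.
Supply is the less elastic side, so buyers bear the smaller share.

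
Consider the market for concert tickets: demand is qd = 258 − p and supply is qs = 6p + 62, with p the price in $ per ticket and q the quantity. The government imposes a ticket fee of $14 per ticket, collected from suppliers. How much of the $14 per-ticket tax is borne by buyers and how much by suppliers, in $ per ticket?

Without the tax, 258 − p = 6p + 62 gives 7p = 196, so p* = $28 and q* = 230.
With the tax collected from suppliers, supply shifts: qs = 6(p − 14) + 62.
Solving gives q = 218 with buyers paying $40 and suppliers receiving $26 (the $14 wedge).
Burden on buyers: $12; on suppliers: $2. (They sum to $14.)
The less price-elastic side of the market bears the larger share of a per-unit tax.

Buyers bear $12 per ticket; suppliers bear $2 per ticket.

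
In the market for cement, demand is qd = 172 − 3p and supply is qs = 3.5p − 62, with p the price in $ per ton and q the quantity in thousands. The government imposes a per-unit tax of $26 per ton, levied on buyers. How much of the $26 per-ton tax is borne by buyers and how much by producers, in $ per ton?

Buyers bear $14 per ton; producers bear $12 per ton.

Before the tax: set 172 − 3p = 3.5p − 62 → p* = $36, q* = 64.
With the tax collected from buyers, demand (in seller-price terms) shifts: qd = 172 − 3(p + 26).
New equilibrium: buyers pay $50, producers receive $24, q = 22. (Wedge: pb − ps = 26.)
Burden on buyers: $14; on producers: $12. (They sum to $26.)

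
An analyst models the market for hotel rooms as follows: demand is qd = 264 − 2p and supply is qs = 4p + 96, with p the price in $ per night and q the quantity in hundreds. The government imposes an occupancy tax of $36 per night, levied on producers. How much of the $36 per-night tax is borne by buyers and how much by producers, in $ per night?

Buyers bear $24 per night; producers bear $12 per night.

Before the tax: set 264 − 2p = 4p + 96 → p* = $28, q* = 208.
With the tax collected from producers, supply shifts: qs = 4(p − 36) + 96.
New equilibrium: buyers pay $52, producers receive $16, q = 160. (Wedge: pb − ps = 36.)
Burden on buyers: $24; on producers: $12. (They sum to $36.)
The less price-elastic side of the market bears the larger share of a per-unit tax.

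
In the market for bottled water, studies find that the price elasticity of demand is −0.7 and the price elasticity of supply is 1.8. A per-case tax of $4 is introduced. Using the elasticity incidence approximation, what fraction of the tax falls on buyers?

Buyers' share ≈ 0.72.

Incidence ratio: buyers' share ≈ εs / (εs + |εd|) = 1.8 / (1.8 + 0.7) = 0.72.
Supply is the more elastic side, so buyers bear the larger share.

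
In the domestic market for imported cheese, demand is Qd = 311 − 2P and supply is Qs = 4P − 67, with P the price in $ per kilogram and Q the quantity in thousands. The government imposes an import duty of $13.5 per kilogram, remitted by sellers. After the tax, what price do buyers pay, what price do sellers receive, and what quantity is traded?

Buyers pay $72; sellers receive $58.5; quantity = 167.

Before the tax: set 311 − 2P = 4P − 67 → P* = $63, Q* = 185.
With the tax collected from sellers, supply shifts: Qs = 4(P − 13.5) − 67.
Solving gives Q = 167 with buyers paying $72 and sellers receiving $58.5 (the $13.5 wedge).
The less price-elastic side of the market bears the larger share of a per-unit tax.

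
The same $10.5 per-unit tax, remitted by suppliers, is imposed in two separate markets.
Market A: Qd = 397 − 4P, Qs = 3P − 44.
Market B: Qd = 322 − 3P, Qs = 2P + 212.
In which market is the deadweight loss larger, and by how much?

Market A, by $28.35.

Market A: pre-tax P* = $63, Q* = 145; post-tax Q = 127; deadweight loss = $94.5.
Market B: pre-tax P* = $22, Q* = 256; post-tax Q = 243.4; deadweight loss = $66.15.
Difference: $94.5 vs $66.15 → market A is larger by $28.35.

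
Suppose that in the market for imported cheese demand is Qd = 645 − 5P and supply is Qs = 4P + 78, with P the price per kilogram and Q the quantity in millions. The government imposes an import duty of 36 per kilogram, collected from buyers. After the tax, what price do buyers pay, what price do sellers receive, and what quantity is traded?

Buyers pay 79; sellers receive 43; quantity = 250.

Without the tax, 645 − 5P = 4P + 78 gives 9P = 567, so P* = 63 and Q* = 330.
With the tax collected from buyers, demand (in seller-price terms) shifts: Qd = 645 − 5(P + 36).
Solving gives Q = 250 with buyers paying 79 and sellers receiving 43 (the 36 wedge).
The less price-elastic side of the market bears the larger share of a per-unit tax.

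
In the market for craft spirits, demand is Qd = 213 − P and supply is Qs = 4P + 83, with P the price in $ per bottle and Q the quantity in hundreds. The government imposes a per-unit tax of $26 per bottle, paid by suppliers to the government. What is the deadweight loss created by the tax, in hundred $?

Before the tax: set 213 − P = 4P + 83 → P* = $26, Q* = 187.
With the tax collected from suppliers, supply shifts: Qs = 4(P − 26) + 83.
New equilibrium: consumers pay $46.8, suppliers receive $20.8, Q = 166.2. (Wedge: Pb − Ps = 26.)
Quantity falls by |ΔQ| = |187 − 166.2| = 20.8.
DWL = ½ · t · |ΔQ| = ½ · 26 · 20.8 = $270.4.

Deadweight loss = $270.4 hundred.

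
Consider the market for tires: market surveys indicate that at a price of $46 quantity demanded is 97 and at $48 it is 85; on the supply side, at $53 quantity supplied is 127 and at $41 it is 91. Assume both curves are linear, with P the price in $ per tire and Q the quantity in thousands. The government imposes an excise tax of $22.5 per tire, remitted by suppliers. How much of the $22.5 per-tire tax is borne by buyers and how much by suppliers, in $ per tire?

Buyers bear $7.5 per tire; suppliers bear $15 per tire.

Demand slope: (85 − 97)/(48 − 46) = -6, so Qd = 373 − 6P.
Supply slope: (91 − 127)/(41 − 53) = 3, so Qs = 3P − 32.
Before the tax: set 373 − 6P = 3P − 32 → P* = $45, Q* = 103.
With the tax collected from suppliers, supply shifts: Qs = 3(P − 22.5) − 32.
New equilibrium: buyers pay $52.5, suppliers receive $30, Q = 58. (Wedge: Pb − Ps = 22.5.)
Burden on buyers: $7.5; on suppliers: $15. (They sum to $22.5.)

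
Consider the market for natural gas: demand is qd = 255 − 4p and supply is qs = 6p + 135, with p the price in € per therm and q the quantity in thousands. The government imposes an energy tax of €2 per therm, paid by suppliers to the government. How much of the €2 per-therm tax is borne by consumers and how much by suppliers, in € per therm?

Before the tax: set 255 − 4p = 6p + 135 → p* = €12, q* = 207.
With the tax collected from suppliers, supply shifts: qs = 6(p − 2) + 135.
Solving gives q = 202.2 with consumers paying €13.2 and suppliers receiving €11.2 (the €2 wedge).
Burden on consumers: €1.2; on suppliers: €0.8. (They sum to €2.)
The less price-elastic side of the market bears the larger share of a per-unit tax.

Consumers bear €1.2 per therm; suppliers bear €0.8 per therm.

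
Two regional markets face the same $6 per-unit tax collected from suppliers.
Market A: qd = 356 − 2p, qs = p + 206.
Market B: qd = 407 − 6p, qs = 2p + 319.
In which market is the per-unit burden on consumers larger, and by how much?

Market A: pre-tax p* = $50, q* = 256; post-tax q = 252; per-unit burden on consumers = $2.
Market B: pre-tax p* = $11, q* = 341; post-tax q = 332; per-unit burden on consumers = $1.5.
Difference: $2 vs $1.5 → market A is larger by $0.5.

Market A, by $0.5.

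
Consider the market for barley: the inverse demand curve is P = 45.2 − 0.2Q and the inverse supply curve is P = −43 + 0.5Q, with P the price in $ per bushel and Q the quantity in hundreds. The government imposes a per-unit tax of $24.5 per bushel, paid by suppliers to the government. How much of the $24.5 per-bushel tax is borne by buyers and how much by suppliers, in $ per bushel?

Rewrite in direct form: Qd = 226 − 5P and Qs = 2P + 86.
Without the tax, 226 − 5P = 2P + 86 gives 7P = 140, so P* = $20 and Q* = 126.
With the tax collected from suppliers, supply shifts: Qs = 2(P − 24.5) + 86.
Solving gives Q = 91 with buyers paying $27 and suppliers receiving $2.5 (the $24.5 wedge).
Burden on buyers: $7; on suppliers: $17.5. (They sum to $24.5.)

Buyers bear $7 per bushel; suppliers bear $17.5 per bushel.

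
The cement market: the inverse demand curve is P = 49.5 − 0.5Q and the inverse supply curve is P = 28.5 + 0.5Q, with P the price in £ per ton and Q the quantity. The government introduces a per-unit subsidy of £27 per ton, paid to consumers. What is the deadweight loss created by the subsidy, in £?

Deadweight loss = £364.5.

Rewrite in direct form: Qd = 99 − 2P and Qs = 2P − 57.
Without the subsidy, 99 − 2P = 2P − 57 gives 4P = 156, so P* = £39 and Q* = 21.
With a per-unit subsidy paid to consumers, each effectively pays P − 27, so demand becomes Qd = 99 − 2(P − 27).
New equilibrium: consumers pay £25.5, suppliers receive £52.5, Q = 48. (Wedge: Pb − Ps = −27.)
Quantity rises by |ΔQ| = |21 − 48| = 27.
DWL = ½ · t · |ΔQ| = ½ · 27 · 27 = £364.5.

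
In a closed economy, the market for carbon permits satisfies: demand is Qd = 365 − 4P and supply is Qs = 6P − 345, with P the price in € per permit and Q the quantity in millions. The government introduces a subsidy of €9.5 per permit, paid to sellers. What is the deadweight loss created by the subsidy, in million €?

Without the subsidy, 365 − 4P = 6P − 345 gives 10P = 710, so P* = €71 and Q* = 81.
With a per-unit subsidy paid to sellers, each receives P + 9.5 per unit sold, so supply becomes Qs = 6(P + 9.5) − 345.
New equilibrium: consumers pay €65.3, sellers receive €74.8, Q = 103.8. (Wedge: Pb − Ps = −9.5.)
Quantity rises by |ΔQ| = |81 − 103.8| = 22.8.
DWL = ½ · t · |ΔQ| = ½ · 9.5 · 22.8 = €108.3.

Deadweight loss = €108.3 million.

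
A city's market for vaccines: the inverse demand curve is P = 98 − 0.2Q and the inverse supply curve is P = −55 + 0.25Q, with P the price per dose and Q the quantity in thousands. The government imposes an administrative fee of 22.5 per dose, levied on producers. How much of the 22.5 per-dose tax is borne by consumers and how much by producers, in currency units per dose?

Rewrite in direct form: Qd = 490 − 5P and Qs = 4P + 220.
Before the tax: set 490 − 5P = 4P + 220 → P* = 30, Q* = 340.
With the tax collected from producers, supply shifts: Qs = 4(P − 22.5) + 220.
Solving gives Q = 290 with consumers paying 40 and producers receiving 17.5 (the 22.5 wedge).
Burden on consumers: 10; on producers: 12.5. (They sum to 22.5.)
The less price-elastic side of the market bears the larger share of a per-unit tax.

Consumers bear 10 per dose; producers bear 12.5 per dose.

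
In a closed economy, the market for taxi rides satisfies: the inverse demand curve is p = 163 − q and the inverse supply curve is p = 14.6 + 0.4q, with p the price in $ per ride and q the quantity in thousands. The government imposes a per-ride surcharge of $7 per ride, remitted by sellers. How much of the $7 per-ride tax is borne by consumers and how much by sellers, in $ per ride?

Inverting to q(p) form: qd = 163 − p; qs = 2.5p − 36.5.
Before the tax: set 163 − p = 2.5p − 36.5 → p* = $57, q* = 106.
With the tax collected from sellers, supply shifts: qs = 2.5(p − 7) − 36.5.
New equilibrium: consumers pay $62, sellers receive $55, q = 101. (Wedge: pb − ps = 7.)
Burden on consumers: $5; on sellers: $2. (They sum to $7.)
The less price-elastic side of the market bears the larger share of a per-unit tax.

Consumers bear $5 per ride; sellers bear $2 per ride.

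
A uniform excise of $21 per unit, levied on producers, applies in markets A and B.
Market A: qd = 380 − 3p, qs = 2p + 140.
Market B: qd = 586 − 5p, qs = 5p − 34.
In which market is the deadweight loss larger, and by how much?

Market B, by $286.65.

Market A: pre-tax p* = $48, q* = 236; post-tax q = 210.8; deadweight loss = $264.6.
Market B: pre-tax p* = $62, q* = 276; post-tax q = 223.5; deadweight loss = $551.25.
Difference: $264.6 vs $551.25 → market B is larger by $286.65.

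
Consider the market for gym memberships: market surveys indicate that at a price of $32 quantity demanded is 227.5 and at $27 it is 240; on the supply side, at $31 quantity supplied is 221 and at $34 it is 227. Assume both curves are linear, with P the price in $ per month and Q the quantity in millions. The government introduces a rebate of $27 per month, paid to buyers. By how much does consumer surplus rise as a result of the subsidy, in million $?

Consumer surplus rises by $2880 million.

Demand slope: (240 − 227.5)/(27 − 32) = -2.5, so Qd = 307.5 − 2.5P.
Supply slope: (227 − 221)/(34 − 31) = 2, so Qs = 2P + 159.
Before the subsidy: set 307.5 − 2.5P = 2P + 159 → P* = $33, Q* = 225.
With a per-unit subsidy paid to buyers, each effectively pays P − 27, so demand becomes Qd = 307.5 − 2.5(P − 27).
Solving gives Q = 255 with buyers paying $21 and producers receiving $48 (the $27 wedge).
ΔCS is the trapezoid between Q = 255 and Q = 225 of height $12: ½ · (225 + 255) · 12 = $2880.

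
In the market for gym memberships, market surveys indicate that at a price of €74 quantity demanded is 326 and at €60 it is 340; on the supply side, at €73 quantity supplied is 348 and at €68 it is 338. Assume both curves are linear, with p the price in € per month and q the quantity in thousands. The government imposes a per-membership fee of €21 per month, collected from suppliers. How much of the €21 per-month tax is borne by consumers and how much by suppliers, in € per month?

Consumers bear €14 per month; suppliers bear €7 per month.

Demand slope: (340 − 326)/(60 − 74) = -1, so qd = 400 − p.
Supply slope: (338 − 348)/(68 − 73) = 2, so qs = 2p + 202.
Before the tax: set 400 − p = 2p + 202 → p* = €66, q* = 334.
With the tax collected from suppliers, supply shifts: qs = 2(p − 21) + 202.
New equilibrium: consumers pay €80, suppliers receive €59, q = 320. (Wedge: pb − ps = 21.)
Burden on consumers: €14; on suppliers: €7. (They sum to €21.)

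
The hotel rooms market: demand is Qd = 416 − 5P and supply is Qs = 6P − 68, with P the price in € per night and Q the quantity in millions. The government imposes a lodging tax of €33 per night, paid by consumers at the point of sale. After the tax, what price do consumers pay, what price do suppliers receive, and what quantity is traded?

Without the tax, 416 − 5P = 6P − 68 gives 11P = 484, so P* = €44 and Q* = 196.
With the tax collected from consumers, demand (in seller-price terms) shifts: Qd = 416 − 5(P + 33).
New equilibrium: consumers pay €62, suppliers receive €29, Q = 106. (Wedge: Pb − Ps = 33.)
The less price-elastic side of the market bears the larger share of a per-unit tax.

Consumers pay €62; suppliers receive €29; quantity = 106.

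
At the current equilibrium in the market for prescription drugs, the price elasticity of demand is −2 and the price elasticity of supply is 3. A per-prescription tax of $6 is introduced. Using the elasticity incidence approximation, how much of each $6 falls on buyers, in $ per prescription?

Buyers bear ≈ $3.6 per prescription.

Incidence ratio: buyers' share ≈ εs / (εs + |εd|) = 3 / (3 + 2) = 0.6.
So buyers bear ≈ 0.6 × $6 = $3.6; sellers bear $2.4.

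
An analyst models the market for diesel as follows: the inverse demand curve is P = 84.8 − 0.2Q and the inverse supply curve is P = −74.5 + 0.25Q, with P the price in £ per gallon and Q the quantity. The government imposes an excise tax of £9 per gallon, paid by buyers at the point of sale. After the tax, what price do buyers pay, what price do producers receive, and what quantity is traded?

Buyers pay £18; producers receive £9; quantity = 334.

Inverting to Q(P) form: Qd = 424 − 5P; Qs = 4P + 298.
Without the tax, 424 − 5P = 4P + 298 gives 9P = 126, so P* = £14 and Q* = 354.
With the tax collected from buyers, demand (in seller-price terms) shifts: Qd = 424 − 5(P + 9).
New equilibrium: buyers pay £18, producers receive £9, Q = 334. (Wedge: Pb − Ps = 9.)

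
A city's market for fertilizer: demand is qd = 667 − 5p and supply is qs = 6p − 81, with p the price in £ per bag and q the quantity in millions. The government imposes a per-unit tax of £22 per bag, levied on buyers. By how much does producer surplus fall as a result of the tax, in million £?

Producer surplus falls by £2970 million.

Without the tax, 667 − 5p = 6p − 81 gives 11p = 748, so p* = £68 and q* = 327.
With the tax collected from buyers, demand (in seller-price terms) shifts: qd = 667 − 5(p + 22).
Solving gives q = 267 with buyers paying £80 and sellers receiving £58 (the £22 wedge).
ΔPS is the trapezoid between Q = 267 and Q = 327 of height £10: ½ · (327 + 267) · 10 = £2970.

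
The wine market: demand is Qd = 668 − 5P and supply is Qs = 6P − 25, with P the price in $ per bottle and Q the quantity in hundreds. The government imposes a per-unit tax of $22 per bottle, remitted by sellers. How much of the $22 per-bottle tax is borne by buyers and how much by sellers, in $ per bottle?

Before the tax: set 668 − 5P = 6P − 25 → P* = $63, Q* = 353.
With the tax collected from sellers, supply shifts: Qs = 6(P − 22) − 25.
New equilibrium: buyers pay $75, sellers receive $53, Q = 293. (Wedge: Pb − Ps = 22.)
Burden on buyers: $12; on sellers: $10. (They sum to $22.)

Buyers bear $12 per bottle; sellers bear $10 per bottle.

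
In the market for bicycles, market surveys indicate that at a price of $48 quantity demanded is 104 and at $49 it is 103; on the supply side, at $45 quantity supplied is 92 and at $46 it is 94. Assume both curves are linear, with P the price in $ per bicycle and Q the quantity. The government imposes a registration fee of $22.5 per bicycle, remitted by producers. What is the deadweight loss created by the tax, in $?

Deadweight loss = $168.75.

Demand slope: (103 − 104)/(49 − 48) = -1, so Qd = 152 − P.
Supply slope: (94 − 92)/(46 − 45) = 2, so Qs = 2P + 2.
Before the tax: set 152 − P = 2P + 2 → P* = $50, Q* = 102.
With the tax collected from producers, supply shifts: Qs = 2(P − 22.5) + 2.
New equilibrium: consumers pay $65, producers receive $42.5, Q = 87. (Wedge: Pb − Ps = 22.5.)
Quantity falls by |ΔQ| = |102 − 87| = 15.
DWL = ½ · t · |ΔQ| = ½ · 22.5 · 15 = $168.75.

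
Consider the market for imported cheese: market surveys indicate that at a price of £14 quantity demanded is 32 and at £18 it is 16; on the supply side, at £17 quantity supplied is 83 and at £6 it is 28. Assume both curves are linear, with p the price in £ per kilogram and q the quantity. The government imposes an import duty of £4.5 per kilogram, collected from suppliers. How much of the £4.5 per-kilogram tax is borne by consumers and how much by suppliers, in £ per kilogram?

Demand slope: (16 − 32)/(18 − 14) = -4, so qd = 88 − 4p.
Supply slope: (28 − 83)/(6 − 17) = 5, so qs = 5p − 2.
Without the tax, 88 − 4p = 5p − 2 gives 9p = 90, so p* = £10 and q* = 48.
With the tax collected from suppliers, supply shifts: qs = 5(p − 4.5) − 2.
Solving gives q = 38 with consumers paying £12.5 and suppliers receiving £8 (the £4.5 wedge).
Burden on consumers: £2.5; on suppliers: £2. (They sum to £4.5.)
The less price-elastic side of the market bears the larger share of a per-unit tax.

Consumers bear £2.5 per kilogram; suppliers bear £2 per kilogram.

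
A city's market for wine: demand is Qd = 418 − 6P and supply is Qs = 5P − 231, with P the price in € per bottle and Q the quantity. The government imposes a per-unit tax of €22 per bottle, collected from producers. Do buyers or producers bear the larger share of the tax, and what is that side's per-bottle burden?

Producers bear the larger share: €12 per bottle.

Before the tax: set 418 − 6P = 5P − 231 → P* = €59, Q* = 64.
With the tax collected from producers, supply shifts: Qs = 5(P − 22) − 231.
Solving gives Q = 4 with buyers paying €69 and producers receiving €47 (the €22 wedge).
Per-bottle burden: buyers €10, producers €12.
Producers take the larger share because supply is less price-elastic here (demand slope 6 vs supply slope 5).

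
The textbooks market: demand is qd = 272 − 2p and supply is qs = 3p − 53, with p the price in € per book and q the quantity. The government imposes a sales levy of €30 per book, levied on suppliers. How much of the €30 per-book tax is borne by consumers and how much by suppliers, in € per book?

Before the tax: set 272 − 2p = 3p − 53 → p* = €65, q* = 142.
With the tax collected from suppliers, supply shifts: qs = 3(p − 30) − 53.
New equilibrium: consumers pay €83, suppliers receive €53, q = 106. (Wedge: pb − ps = 30.)
Burden on consumers: €18; on suppliers: €12. (They sum to €30.)

Consumers bear €18 per book; suppliers bear €12 per book.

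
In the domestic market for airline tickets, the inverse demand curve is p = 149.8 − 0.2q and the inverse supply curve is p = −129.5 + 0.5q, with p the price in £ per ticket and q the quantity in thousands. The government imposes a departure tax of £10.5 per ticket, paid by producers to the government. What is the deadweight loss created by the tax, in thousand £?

Inverting to q(p) form: qd = 749 − 5p; qs = 2p + 259.
Without the tax, 749 − 5p = 2p + 259 gives 7p = 490, so p* = £70 and q* = 399.
With the tax collected from producers, supply shifts: qs = 2(p − 10.5) + 259.
Solving gives q = 384 with buyers paying £73 and producers receiving £62.5 (the £10.5 wedge).
Quantity falls by |ΔQ| = |399 − 384| = 15.
DWL = ½ · t · |ΔQ| = ½ · 10.5 · 15 = £78.75.

Deadweight loss = £78.75 thousand.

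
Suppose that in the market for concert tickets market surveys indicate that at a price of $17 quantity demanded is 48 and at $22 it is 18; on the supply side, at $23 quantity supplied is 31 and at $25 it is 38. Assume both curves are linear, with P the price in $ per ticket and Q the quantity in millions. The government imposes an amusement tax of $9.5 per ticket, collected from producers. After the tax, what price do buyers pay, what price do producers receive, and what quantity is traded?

Buyers pay $24.5; producers receive $15; quantity = 3.

Demand slope: (18 − 48)/(22 − 17) = -6, so Qd = 150 − 6P.
Supply slope: (38 − 31)/(25 − 23) = 3.5, so Qs = 3.5P − 49.5.
Without the tax, 150 − 6P = 3.5P − 49.5 gives 9.5P = 199.5, so P* = $21 and Q* = 24.
With the tax collected from producers, supply shifts: Qs = 3.5(P − 9.5) − 49.5.
New equilibrium: buyers pay $24.5, producers receive $15, Q = 3. (Wedge: Pb − Ps = 9.5.)
The less price-elastic side of the market bears the larger share of a per-unit tax.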